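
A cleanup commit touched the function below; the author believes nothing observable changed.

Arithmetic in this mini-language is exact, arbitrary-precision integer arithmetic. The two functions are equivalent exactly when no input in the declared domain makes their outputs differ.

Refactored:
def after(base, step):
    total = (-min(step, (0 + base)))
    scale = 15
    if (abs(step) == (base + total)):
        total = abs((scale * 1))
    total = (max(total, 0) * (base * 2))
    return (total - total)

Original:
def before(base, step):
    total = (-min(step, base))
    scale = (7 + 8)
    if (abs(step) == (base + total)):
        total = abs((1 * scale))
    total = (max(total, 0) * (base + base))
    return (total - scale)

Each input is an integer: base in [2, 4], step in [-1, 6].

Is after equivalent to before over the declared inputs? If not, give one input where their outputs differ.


Consider the input base=2, step=-1.
before: total := 1 | scale := 15 | (abs(step) == (base + total)): false | total := 4 | result -11
after: total := 1 | scale := 15 | (abs(step) == (base + total)): false | total := 4 | result 0
-11 against 0: the behavior changed.
verdict: not equivalent; witness: base=2, step=-1


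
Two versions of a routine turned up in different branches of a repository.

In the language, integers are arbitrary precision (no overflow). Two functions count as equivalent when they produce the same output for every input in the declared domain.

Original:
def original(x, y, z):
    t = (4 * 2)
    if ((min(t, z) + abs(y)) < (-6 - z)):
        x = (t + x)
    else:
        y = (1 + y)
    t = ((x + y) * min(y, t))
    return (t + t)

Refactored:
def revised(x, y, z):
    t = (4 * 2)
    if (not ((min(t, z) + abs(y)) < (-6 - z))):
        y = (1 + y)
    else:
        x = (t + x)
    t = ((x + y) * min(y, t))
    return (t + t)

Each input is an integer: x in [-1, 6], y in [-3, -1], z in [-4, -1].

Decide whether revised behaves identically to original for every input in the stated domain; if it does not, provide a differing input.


Side by side, the visible changes include: boolean connective usage differs.
As a probe, take x=0, y=-2, z=-4: original runs t = 8; ((min(t, z) + abs(y)) < (-6 - z)) -> false; y = -1; t = 1; return 2; revised runs t = 8; (not ((min(t, z) + abs(y)) < (-6 - z))) -> true; y = -1; t = 1; return 2; both end at 2.
An exhaustive pass over the 96 declared inputs shows identical outputs.
verdict: equivalent


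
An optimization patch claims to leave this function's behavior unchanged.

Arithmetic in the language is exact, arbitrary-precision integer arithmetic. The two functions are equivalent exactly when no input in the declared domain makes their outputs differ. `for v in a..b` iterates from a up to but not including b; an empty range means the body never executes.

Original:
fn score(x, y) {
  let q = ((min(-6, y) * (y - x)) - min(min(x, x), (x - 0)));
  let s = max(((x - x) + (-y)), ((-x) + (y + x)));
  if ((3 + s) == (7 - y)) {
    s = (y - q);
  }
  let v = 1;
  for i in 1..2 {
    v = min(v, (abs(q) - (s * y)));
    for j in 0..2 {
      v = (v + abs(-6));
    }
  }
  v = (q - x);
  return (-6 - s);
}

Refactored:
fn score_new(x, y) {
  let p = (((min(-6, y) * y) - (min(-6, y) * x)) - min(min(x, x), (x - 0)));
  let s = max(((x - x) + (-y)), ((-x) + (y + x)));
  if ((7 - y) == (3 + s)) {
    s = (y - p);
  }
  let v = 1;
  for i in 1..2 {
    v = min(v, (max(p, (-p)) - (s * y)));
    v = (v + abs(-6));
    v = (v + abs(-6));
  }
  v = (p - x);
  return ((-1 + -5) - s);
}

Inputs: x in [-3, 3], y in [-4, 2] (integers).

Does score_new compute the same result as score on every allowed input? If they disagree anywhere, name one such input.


Comparing the listings, the differences include: min/max/abs usage differs, plus loop structure differs, plus arithmetic usage differs, plus local variable names differ, plus constant usage differs.
Spot check at x=1, y=-4 — score: q := 29 | s := 4 | ((3 + s) == (7 - y)): false | v := 1 | iter i=1: | v := 1 | iter j=0: | v := 7 | iter j=1: | v := 13 | v := 28 | result -10. score_new: p := 29 | s := 4 | ((7 - y) == (3 + s)): false | v := 1 | iter i=1: | v := 1 | v := 7 | v := 13 | v := 28 | result -10. Both give -10.
Across all 49 domain points the two functions coincide.
verdict: equivalent


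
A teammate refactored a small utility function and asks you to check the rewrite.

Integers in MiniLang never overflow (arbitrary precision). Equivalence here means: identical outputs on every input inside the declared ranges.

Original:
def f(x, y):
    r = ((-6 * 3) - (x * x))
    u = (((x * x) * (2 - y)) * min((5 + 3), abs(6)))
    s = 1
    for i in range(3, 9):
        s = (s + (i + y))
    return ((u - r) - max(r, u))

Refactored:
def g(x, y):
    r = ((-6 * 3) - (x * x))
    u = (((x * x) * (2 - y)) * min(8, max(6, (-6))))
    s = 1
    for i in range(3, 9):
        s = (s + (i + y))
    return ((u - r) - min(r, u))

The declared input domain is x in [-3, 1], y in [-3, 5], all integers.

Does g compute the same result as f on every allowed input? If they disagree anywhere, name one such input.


These are not equivalent — on x=-3, y=-3 the outputs split (27 vs 324).
f: r=-27, then u=270, then s=1, then (i=3), then s=1, then (i=4), then s=2, then (i=5), then s=4, then (i=6), then s=7, then (i=7), then s=11, then (i=8), then s=16, then returns 27
g: r=-27, then u=270, then s=1, then (i=3), then s=1, then (i=4), then s=2, then (i=5), then s=4, then (i=6), then s=7, then (i=7), then s=11, then (i=8), then s=16, then returns 324
verdict: not equivalent; witness: x=-3, y=-3


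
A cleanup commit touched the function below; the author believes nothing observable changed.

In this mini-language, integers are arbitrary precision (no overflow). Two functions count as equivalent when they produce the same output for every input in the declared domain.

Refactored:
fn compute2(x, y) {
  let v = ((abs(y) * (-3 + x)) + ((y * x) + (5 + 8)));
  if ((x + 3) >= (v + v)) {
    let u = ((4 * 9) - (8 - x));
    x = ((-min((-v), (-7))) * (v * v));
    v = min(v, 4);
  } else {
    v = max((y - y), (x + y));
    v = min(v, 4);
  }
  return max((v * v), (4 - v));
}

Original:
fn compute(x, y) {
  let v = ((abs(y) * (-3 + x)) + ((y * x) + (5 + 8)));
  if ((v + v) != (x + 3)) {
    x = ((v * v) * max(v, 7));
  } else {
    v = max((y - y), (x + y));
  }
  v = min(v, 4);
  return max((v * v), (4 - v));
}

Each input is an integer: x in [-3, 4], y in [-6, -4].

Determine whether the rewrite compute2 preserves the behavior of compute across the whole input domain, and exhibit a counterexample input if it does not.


Evaluate both at x=-3, y=-4.
compute: v = 1; ((v + v) != (x + 3)) -> true; x = 7; v = 1; return 3
compute2: v = 1; ((x + 3) >= (v + v)) -> false; v = 0; v = 0; return 4
3 against 4: the behavior changed.
verdict: not equivalent; witness: x=-3, y=-4


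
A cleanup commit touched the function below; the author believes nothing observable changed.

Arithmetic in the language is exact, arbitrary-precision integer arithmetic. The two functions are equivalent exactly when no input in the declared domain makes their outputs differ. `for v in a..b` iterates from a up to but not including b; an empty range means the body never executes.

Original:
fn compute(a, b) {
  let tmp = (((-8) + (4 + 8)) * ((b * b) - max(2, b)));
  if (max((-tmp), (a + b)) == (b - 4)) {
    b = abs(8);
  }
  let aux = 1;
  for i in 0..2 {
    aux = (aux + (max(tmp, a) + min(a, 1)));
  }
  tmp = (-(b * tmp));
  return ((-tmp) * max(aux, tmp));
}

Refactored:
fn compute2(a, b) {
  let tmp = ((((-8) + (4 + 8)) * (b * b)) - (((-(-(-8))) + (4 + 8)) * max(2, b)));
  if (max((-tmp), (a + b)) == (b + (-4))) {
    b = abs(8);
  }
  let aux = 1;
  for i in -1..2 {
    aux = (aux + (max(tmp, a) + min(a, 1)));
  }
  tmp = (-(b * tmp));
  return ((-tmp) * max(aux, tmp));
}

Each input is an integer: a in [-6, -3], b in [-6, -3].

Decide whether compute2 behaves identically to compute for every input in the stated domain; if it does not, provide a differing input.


There is a counterexample at a=-4, b=-6: 288320 on one side, 431936 on the other.
compute: tmp=136, then (max((-tmp), (a + b)) == (b - 4)) is true, then b=8, then aux=1, then (i=0), then aux=133, then (i=1), then aux=265, then tmp=-1088, then returns 288320
compute2: tmp=136, then (max((-tmp), (a + b)) == (b + (-4))) is true, then b=8, then aux=1, then (i=-1), then aux=133, then (i=0), then aux=265, then (i=1), then aux=397, then tmp=-1088, then returns 431936
verdict: not equivalent; witness: a=-4, b=-6


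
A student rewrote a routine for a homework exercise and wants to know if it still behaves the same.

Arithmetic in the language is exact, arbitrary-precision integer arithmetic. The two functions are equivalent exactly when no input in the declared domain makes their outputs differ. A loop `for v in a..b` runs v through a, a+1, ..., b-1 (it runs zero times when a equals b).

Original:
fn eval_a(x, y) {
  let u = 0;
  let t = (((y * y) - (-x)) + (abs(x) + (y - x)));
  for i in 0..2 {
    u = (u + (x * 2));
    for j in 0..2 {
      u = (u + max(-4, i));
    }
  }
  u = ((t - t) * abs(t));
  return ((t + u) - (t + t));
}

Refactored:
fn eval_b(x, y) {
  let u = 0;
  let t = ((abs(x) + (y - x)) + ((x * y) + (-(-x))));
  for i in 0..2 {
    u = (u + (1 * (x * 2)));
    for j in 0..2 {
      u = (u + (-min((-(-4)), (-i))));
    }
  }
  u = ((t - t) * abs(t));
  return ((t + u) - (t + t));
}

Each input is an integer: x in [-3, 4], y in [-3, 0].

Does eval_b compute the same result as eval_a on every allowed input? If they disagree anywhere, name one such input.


There is a counterexample at x=-3, y=-2: -5 on one side, -7 on the other.
eval_a: u = 0; t = 5; [i=0]; u = -6; [j=0]; u = -6; [j=1]; u = -6; [i=1]; u = -12; [j=0]; u = -11; [j=1]; u = -10; u = 0; return -5
eval_b: u = 0; t = 7; [i=0]; u = -6; [j=0]; u = -6; [j=1]; u = -6; [i=1]; u = -12; [j=0]; u = -11; [j=1]; u = -10; u = 0; return -7
verdict: not equivalent; witness: x=-3, y=-2


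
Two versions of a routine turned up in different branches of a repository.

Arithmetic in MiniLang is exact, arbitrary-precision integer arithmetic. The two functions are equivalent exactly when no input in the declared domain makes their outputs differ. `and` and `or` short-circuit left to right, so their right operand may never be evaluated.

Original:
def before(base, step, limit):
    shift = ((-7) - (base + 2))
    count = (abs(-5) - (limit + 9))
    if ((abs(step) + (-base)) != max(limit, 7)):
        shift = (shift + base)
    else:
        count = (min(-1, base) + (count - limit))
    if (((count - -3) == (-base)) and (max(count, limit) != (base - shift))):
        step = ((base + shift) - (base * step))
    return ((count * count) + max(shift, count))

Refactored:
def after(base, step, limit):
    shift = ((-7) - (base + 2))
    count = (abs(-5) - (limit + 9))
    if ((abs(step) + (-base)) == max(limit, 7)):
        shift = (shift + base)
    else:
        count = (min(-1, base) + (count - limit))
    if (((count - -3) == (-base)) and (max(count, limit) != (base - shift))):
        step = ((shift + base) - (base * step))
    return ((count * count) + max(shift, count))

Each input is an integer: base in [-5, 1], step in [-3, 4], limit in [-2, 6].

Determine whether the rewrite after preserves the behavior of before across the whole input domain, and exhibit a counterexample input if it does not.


On input base=-5, step=-3, limit=-2, before returns 2 while after returns 21.
verdict: not equivalent; witness: base=-5, step=-3, limit=-2


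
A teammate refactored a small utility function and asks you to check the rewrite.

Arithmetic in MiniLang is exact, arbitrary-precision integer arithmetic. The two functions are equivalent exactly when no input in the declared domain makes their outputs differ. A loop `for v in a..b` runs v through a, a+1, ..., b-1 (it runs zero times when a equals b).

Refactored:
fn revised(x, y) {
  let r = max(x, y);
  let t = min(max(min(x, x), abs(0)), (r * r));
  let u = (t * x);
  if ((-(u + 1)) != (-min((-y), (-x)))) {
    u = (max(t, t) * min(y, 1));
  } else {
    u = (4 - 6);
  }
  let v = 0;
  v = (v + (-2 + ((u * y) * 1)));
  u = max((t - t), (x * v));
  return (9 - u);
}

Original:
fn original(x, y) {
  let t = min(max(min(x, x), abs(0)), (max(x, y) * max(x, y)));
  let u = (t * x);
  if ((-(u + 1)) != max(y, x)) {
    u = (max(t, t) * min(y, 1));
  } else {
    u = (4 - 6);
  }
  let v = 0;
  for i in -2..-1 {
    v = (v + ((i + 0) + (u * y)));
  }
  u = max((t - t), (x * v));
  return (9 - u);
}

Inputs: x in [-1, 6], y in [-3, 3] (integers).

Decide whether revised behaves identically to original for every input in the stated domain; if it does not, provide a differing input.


The two versions differ — the changes include arithmetic usage differs; and constant usage differs; and local variable names differ; and loop structure differs; and min/max/abs usage differs.
As a probe, take x=4, y=1: original runs t=4, then u=16, then ((-(u + 1)) != max(y, x)) is true, then u=4, then v=0, then (i=-2), then v=2, then u=8, then returns 1; revised runs r=4, then t=4, then u=16, then ((-(u + 1)) != (-min((-y), (-x)))) is true, then u=4, then v=0, then v=2, then u=8, then returns 1; both end at 1.
Across all 56 domain points the two functions coincide.
verdict: equivalent


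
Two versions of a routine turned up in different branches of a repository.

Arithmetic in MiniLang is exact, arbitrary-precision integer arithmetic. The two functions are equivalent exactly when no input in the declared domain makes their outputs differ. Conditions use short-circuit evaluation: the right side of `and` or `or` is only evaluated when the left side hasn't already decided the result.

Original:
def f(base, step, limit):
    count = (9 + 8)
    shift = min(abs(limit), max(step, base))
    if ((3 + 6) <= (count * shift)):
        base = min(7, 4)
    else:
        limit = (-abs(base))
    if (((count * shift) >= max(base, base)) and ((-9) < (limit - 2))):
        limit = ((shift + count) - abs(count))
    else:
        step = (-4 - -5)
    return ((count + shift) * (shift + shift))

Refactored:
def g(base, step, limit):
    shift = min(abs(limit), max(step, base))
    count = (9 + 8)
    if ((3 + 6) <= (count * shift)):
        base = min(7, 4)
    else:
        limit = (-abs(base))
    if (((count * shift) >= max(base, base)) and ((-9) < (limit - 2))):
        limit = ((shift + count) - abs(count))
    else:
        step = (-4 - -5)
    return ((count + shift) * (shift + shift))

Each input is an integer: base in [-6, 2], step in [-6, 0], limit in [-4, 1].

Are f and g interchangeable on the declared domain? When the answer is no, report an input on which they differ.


Equivalent — the differences include same computation, different form, yet no declared input distinguishes the two.
Tracing base=-6, step=-5, limit=0: f: count becomes 17; next shift becomes -5; next ((3 + 6) <= (count * shift)) evaluates to false; next limit becomes -6; next (((count * shift) >= max(base, base)) and ((-9) < (limit - 2))) evaluates to false; next step becomes 1; next final value -120 | g: shift becomes -5; next count becomes 17; next ((3 + 6) <= (count * shift)) evaluates to false; next limit becomes -6; next (((count * shift) >= max(base, base)) and ((-9) < (limit - 2))) evaluates to false; next step becomes 1; next final value -120 — matching result -120.
Every one of the 378 inputs gives matching results.
verdict: equivalent


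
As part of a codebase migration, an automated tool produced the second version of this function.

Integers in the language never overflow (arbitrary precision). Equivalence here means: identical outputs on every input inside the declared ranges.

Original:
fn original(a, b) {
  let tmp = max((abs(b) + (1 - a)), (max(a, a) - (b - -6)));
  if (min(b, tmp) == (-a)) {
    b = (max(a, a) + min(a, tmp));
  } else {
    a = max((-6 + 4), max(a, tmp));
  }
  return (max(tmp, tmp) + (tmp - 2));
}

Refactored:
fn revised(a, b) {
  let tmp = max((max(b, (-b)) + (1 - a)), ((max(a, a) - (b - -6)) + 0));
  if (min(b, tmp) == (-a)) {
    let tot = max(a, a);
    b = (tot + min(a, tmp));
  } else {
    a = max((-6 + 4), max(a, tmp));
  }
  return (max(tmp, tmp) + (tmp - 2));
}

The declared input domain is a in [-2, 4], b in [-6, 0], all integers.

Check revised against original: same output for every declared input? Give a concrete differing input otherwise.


Side by side, the visible changes include: min/max/abs usage differs; local variable names differ; statement counts differ; arithmetic usage differs; constant usage differs.
As a probe, take a=1, b=-1: original runs tmp=1, then (min(b, tmp) == (-a)) is true, then b=2, then returns 0; revised runs tmp=1, then (min(b, tmp) == (-a)) is true, then tot=1, then b=2, then returns 0; both end at 0.
Every one of the 49 inputs gives matching results.
verdict: equivalent


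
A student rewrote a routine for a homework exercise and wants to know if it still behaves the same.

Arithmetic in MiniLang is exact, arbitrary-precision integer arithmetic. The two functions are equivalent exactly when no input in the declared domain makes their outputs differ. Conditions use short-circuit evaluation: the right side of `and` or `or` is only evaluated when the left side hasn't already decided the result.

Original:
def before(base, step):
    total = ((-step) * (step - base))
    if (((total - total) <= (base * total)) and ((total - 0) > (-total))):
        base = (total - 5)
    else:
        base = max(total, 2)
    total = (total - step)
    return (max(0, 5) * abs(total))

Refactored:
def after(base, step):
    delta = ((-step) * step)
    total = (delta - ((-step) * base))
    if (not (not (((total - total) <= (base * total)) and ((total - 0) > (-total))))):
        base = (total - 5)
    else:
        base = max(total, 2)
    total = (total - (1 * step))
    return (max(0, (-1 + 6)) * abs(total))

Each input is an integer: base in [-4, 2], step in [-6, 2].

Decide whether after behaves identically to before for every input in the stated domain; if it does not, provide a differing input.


Changes here: constant usage differs, arithmetic usage differs, boolean connective usage differs, local variable names differ, statement counts differ; the full 63-point sweep finds no disagreement.
verdict: equivalent


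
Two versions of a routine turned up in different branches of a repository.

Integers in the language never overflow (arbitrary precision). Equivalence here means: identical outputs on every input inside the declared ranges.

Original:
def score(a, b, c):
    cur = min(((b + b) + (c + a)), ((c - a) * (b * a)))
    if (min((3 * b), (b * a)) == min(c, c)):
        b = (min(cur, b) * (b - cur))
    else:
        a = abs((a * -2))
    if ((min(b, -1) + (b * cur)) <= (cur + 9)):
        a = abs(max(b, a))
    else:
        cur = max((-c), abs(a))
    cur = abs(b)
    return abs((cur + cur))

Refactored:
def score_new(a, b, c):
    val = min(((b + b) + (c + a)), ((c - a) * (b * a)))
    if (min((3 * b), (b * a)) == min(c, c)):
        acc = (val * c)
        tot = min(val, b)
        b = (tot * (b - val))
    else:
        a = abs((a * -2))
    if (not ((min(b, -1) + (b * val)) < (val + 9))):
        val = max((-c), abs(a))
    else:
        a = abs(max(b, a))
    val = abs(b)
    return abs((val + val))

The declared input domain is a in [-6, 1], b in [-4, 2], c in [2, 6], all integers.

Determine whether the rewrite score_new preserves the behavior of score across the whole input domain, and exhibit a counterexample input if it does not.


The suspicious-looking change has no observable effect anywhere in the declared ranges.
Spot check at a=-2, b=0, c=3 — score: cur = 0; (min((3 * b), (b * a)) == min(c, c)) -> false; a = 4; ((min(b, -1) + (b * cur)) <= (cur + 9)) -> true; a = 4; cur = 0; return 0. score_new: val = 0; (min((3 * b), (b * a)) == min(c, c)) -> false; a = 4; (not ((min(b, -1) + (b * val)) < (val + 9))) -> false; a = 4; val = 0; return 0. Both give 0.
Across all 280 domain points the two functions coincide.
verdict: equivalent


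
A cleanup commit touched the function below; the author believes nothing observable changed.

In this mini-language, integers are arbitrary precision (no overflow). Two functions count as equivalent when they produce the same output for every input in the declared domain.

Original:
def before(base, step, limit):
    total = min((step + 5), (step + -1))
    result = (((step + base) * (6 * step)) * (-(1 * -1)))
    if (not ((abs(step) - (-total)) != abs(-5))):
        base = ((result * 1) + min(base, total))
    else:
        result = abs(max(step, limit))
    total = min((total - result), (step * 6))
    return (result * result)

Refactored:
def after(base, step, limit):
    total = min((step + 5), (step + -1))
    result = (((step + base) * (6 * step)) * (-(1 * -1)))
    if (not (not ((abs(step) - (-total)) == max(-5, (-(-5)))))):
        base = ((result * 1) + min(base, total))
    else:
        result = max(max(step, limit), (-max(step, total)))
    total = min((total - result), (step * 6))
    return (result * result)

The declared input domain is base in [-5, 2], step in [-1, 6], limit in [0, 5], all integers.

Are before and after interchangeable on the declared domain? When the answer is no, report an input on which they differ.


Try base=-5, step=-1, limit=0.
before: total := -2 | result := 36 | (not ((abs(step) - (-total)) != abs(-5))): false | result := 0 | total := -6 | result 0
after: total := -2 | result := 36 | (not (not ((abs(step) - (-total)) == max(-5, (-(-5)))))): false | result := 1 | total := -6 | result 1
0 against 1: the behavior changed.
verdict: not equivalent; witness: base=-5, step=-1, limit=0


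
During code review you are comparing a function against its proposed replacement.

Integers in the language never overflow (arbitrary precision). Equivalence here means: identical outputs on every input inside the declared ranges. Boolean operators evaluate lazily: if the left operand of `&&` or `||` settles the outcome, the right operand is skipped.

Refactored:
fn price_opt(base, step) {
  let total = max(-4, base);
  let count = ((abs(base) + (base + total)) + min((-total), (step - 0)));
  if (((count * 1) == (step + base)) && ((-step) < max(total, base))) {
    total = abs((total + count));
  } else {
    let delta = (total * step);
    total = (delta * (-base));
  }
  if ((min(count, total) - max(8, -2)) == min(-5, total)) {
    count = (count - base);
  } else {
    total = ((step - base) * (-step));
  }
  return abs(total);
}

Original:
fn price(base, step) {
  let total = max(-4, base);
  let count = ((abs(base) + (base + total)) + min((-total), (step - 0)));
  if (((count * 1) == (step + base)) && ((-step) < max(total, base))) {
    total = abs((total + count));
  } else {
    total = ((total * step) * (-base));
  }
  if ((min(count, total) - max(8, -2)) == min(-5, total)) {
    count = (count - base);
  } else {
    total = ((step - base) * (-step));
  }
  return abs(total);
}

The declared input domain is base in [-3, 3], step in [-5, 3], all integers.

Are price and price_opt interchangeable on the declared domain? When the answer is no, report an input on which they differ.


Reading the diff, among the changes: local variable names differ, statement counts differ.
Spot check at base=3, step=-1 — price: total becomes 3; next count becomes 6; next (((count * 1) == (step + base)) && ((-step) < max(total, base))) evaluates to false; next total becomes 9; next ((min(count, total) - max(8, -2)) == min(-5, total)) evaluates to false; next total becomes -4; next final value 4. price_opt: total becomes 3; next count becomes 6; next (((count * 1) == (step + base)) && ((-step) < max(total, base))) evaluates to false; next delta becomes -3; next total becomes 9; next ((min(count, total) - max(8, -2)) == min(-5, total)) evaluates to false; next total becomes -4; next final value 4. Both give 4.
Sweeping the whole domain (63 inputs) finds no disagreement.
verdict: equivalent


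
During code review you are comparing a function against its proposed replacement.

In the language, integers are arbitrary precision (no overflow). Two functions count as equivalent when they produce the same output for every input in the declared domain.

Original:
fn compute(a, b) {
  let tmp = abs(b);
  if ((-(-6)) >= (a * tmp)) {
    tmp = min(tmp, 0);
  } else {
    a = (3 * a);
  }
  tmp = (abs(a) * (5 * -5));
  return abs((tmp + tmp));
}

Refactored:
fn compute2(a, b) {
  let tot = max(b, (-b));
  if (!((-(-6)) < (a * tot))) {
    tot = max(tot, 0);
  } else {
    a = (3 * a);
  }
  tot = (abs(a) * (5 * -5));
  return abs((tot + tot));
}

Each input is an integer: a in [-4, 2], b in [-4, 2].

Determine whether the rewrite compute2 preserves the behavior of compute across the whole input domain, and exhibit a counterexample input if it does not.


Whatever the rewrite altered, no input in the stated domain can expose a difference.
Tracing a=-1, b=-4: compute: tmp := 4 | ((-(-6)) >= (a * tmp)): true | tmp := 0 | tmp := -25 | result 50 | compute2: tot := 4 | (!((-(-6)) < (a * tot))): true | tot := 4 | tot := -25 | result 50 — matching result 50.
Sweeping the whole domain (49 inputs) finds no disagreement.
verdict: equivalent


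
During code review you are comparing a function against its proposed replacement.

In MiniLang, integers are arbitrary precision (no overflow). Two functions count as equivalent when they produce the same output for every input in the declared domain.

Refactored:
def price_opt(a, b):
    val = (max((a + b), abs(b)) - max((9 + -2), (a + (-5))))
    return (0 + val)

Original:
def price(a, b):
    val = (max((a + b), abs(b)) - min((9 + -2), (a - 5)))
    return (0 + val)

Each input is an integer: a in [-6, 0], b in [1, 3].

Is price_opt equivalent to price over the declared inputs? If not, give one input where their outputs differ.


There is a counterexample at a=-6, b=1: 12 on one side, -6 on the other.
price: val := 12 | result 12
price_opt: val := -6 | result -6
verdict: not equivalent; witness: a=-6, b=1


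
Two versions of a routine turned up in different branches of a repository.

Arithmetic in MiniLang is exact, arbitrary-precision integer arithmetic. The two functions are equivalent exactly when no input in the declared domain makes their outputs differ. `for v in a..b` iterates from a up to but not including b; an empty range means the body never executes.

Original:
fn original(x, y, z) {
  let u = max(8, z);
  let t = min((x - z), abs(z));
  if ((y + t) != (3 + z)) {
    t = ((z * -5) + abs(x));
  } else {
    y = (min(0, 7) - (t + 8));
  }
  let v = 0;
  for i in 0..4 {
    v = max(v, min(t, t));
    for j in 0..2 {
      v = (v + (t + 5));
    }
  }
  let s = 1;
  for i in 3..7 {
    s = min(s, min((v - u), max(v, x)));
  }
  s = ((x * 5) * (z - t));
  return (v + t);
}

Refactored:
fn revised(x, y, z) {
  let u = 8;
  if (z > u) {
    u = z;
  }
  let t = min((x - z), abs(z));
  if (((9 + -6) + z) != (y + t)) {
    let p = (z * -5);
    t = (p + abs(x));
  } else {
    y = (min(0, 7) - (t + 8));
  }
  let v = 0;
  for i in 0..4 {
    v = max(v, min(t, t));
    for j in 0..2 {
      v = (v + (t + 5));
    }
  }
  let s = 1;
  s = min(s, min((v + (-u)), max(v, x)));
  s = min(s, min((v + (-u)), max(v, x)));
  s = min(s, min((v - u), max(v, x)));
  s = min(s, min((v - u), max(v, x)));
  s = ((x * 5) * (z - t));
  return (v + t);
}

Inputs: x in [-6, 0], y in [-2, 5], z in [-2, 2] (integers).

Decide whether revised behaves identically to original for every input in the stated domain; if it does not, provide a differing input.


The two versions differ — the changes include constant usage differs, plus statement counts differ, plus arithmetic usage differs, plus min/max/abs usage differs, plus loop structure differs, plus comparison usage differs, plus branching structure differs, plus local variable names differ.
As a probe, take x=-2, y=-2, z=1: original runs u=8, then t=-3, then ((y + t) != (3 + z)) is true, then t=-3, then v=0, then (i=0), then v=0, then (j=0), then v=2, then (j=1), then v=4, then (i=1), then v=4, then (j=0), then v=6, then (j=1), then v=8, then (i=2), then v=8, then (j=0), then v=10, then (j=1), then v=12, then (i=3), then v=12, then (j=0), then v=14, then (j=1), then v=16, then s=1, then (i=3), then s=1, then (i=4), then s=1, then (i=5), then s=1, then (i=6), then s=1, then s=-40, then returns 13; revised runs u=8, then (z > u) is false, then t=-3, then (((9 + -6) + z) != (y + t)) is true, then p=-5, then t=-3, then v=0, then (i=0), then v=0, then (j=0), then v=2, then (j=1), then v=4, then (i=1), then v=4, then (j=0), then v=6, then (j=1), then v=8, then (i=2), then v=8, then (j=0), then v=10, then (j=1), then v=12, then (i=3), then v=12, then (j=0), then v=14, then (j=1), then v=16, then s=1, then s=1, then s=1, then s=1, then s=1, then s=-40, then returns 13; both end at 13.
Every one of the 280 inputs gives matching results.
verdict: equivalent


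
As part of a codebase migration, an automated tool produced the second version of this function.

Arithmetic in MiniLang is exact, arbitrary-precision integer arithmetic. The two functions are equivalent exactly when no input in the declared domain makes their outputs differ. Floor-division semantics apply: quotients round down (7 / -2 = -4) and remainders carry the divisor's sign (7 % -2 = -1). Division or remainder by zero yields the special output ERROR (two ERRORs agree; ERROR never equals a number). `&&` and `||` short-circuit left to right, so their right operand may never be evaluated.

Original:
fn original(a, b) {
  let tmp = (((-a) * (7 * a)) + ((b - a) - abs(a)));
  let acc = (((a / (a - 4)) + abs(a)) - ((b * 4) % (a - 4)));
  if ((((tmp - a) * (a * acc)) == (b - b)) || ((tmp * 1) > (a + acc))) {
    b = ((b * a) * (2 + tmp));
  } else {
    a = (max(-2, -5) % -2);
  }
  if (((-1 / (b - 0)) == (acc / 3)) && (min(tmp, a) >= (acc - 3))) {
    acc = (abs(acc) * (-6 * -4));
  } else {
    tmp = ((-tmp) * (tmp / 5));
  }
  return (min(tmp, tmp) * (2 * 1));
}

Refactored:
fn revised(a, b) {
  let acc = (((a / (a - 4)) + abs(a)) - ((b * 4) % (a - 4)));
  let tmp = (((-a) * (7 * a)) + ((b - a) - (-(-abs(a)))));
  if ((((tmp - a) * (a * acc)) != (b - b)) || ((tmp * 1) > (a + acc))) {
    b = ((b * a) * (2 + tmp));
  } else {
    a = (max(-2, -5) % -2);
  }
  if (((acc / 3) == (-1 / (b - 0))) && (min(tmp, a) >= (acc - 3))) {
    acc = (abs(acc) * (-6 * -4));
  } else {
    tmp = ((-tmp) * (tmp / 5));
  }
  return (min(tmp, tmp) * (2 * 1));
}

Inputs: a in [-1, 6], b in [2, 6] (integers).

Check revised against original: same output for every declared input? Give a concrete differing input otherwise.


Evaluate both at a=-1, b=5.
original: tmp=-2, then acc=1, then ((((tmp - a) * (a * acc)) == (b - b)) || ((tmp * 1) > (a + acc))) is false, then a=0, then (((-1 / (b - 0)) == (acc / 3)) && (min(tmp, a) >= (acc - 3))) is false, then tmp=-2, then returns -4
revised: acc=1, then tmp=-2, then ((((tmp - a) * (a * acc)) != (b - b)) || ((tmp * 1) > (a + acc))) is true, then b=0, then a zero divisor aborts: ERROR
-4 != ERROR, so the rewrite changes behavior.
verdict: not equivalent; witness: a=-1, b=5


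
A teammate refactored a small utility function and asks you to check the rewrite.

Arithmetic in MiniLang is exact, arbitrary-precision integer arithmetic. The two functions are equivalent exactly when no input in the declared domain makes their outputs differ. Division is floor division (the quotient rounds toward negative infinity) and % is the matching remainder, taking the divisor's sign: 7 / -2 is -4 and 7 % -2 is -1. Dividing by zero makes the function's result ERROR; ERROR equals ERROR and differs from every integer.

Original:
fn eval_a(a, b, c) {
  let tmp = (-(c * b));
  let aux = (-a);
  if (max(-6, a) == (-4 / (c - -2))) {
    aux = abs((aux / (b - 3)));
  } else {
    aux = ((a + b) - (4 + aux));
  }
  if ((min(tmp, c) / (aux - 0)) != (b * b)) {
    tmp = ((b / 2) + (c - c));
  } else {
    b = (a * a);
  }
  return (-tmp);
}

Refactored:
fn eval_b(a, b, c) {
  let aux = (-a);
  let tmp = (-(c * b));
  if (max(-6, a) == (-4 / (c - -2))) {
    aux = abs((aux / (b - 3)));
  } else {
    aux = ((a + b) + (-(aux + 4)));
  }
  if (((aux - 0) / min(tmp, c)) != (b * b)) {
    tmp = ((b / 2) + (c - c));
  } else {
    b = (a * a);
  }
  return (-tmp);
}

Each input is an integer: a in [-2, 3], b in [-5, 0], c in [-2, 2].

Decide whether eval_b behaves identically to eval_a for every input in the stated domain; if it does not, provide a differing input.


These are not equivalent — on a=-2, b=-5, c=0 the outputs split (3 vs ERROR).
eval_a: tmp=0, then aux=2, then (max(-6, a) == (-4 / (c - -2))) is true, then aux=1, then ((min(tmp, c) / (aux - 0)) != (b * b)) is true, then tmp=-3, then returns 3
eval_b: aux=2, then tmp=0, then (max(-6, a) == (-4 / (c - -2))) is true, then aux=1, then a zero divisor aborts: ERROR
verdict: not equivalent; witness: a=-2, b=-5, c=0


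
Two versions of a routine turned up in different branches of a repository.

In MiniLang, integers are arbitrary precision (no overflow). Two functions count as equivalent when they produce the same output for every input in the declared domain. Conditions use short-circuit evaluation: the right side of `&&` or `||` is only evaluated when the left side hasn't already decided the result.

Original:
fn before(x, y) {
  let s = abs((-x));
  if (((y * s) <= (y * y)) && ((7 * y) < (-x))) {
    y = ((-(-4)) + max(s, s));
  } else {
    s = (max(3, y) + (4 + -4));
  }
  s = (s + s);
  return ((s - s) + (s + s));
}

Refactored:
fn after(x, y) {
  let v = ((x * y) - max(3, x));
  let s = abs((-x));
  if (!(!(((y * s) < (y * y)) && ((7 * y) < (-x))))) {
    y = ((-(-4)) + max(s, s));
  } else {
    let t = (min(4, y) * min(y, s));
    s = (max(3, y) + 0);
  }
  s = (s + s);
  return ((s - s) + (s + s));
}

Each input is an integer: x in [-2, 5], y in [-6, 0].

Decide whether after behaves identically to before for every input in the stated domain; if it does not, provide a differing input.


Consider the input x=-2, y=0.
before: s := 2 | (((y * s) <= (y * y)) && ((7 * y) < (-x))): true | y := 6 | s := 4 | result 8
after: v := -3 | s := 2 | (!(!(((y * s) < (y * y)) && ((7 * y) < (-x))))): false | t := 0 | s := 3 | s := 6 | result 12
8 vs 12 — the two versions disagree here.
verdict: not equivalent; witness: x=-2, y=0


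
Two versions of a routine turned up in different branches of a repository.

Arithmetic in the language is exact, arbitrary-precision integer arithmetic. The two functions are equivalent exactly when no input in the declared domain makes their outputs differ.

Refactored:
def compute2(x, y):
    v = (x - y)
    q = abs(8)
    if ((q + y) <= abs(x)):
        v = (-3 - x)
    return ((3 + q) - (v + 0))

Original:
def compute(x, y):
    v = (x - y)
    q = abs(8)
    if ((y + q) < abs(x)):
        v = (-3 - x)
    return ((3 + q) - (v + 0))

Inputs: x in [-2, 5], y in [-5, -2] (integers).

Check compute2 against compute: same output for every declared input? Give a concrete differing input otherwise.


Not equivalent: x=3, y=-5 separates them (3 vs 17).
compute: v = 8; q = 8; ((y + q) < abs(x)) -> false; return 3
compute2: v = 8; q = 8; ((q + y) <= abs(x)) -> true; v = -6; return 17
verdict: not equivalent; witness: x=3, y=-5


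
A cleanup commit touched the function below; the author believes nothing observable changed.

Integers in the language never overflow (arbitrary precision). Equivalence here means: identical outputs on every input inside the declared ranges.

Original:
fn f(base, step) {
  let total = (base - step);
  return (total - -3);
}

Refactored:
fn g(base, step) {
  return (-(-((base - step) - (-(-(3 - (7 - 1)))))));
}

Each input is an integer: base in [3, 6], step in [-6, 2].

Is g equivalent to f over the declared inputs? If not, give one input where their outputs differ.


Differences: local variable names differ; also statement counts differ; also constant usage differs; also arithmetic usage differs — yet all 36 inputs agree.
verdict: equivalent


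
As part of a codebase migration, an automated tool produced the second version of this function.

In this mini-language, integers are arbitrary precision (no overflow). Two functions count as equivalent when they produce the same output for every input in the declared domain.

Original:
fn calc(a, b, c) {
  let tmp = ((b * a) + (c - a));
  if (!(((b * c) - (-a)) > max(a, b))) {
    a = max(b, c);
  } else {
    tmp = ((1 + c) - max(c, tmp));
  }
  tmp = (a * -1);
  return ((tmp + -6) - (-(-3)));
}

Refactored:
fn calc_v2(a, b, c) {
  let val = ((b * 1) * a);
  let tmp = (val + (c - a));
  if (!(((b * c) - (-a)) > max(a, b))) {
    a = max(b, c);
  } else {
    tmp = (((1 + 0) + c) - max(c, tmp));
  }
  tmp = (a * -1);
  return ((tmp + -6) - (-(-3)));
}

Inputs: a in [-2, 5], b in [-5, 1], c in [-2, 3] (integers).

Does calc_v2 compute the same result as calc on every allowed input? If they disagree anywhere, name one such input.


Comparing the listings, the differences include: arithmetic usage differs, plus constant usage differs, plus statement counts differ, plus local variable names differ.
Tracing a=4, b=-3, c=0: calc: tmp becomes -16; next (!(((b * c) - (-a)) > max(a, b))) evaluates to true; next a becomes 0; next tmp becomes 0; next final value -9 | calc_v2: val becomes -12; next tmp becomes -16; next (!(((b * c) - (-a)) > max(a, b))) evaluates to true; next a becomes 0; next tmp becomes 0; next final value -9 — matching result -9.
Sweeping the whole domain (336 inputs) finds no disagreement.
verdict: equivalent


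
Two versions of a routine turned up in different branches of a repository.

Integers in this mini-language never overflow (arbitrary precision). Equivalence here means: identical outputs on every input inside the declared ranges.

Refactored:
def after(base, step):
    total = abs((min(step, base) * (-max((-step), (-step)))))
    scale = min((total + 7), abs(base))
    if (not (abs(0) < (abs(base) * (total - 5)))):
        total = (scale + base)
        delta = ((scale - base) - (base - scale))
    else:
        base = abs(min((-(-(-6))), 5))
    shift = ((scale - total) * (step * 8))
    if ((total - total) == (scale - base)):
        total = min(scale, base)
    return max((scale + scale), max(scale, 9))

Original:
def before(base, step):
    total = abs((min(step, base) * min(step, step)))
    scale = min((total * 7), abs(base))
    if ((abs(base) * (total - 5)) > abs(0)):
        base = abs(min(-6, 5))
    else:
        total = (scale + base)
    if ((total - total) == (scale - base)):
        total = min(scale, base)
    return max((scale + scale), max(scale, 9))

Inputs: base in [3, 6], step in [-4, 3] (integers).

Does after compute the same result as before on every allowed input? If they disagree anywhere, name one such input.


There is a counterexample at base=5, step=0: 9 on one side, 10 on the other.
before: total=0, then scale=0, then ((abs(base) * (total - 5)) > abs(0)) is false, then total=5, then ((total - total) == (scale - base)) is false, then returns 9
after: total=0, then scale=5, then (not (abs(0) < (abs(base) * (total - 5)))) is true, then total=10, then delta=0, then shift=0, then ((total - total) == (scale - base)) is true, then total=5, then returns 10
verdict: not equivalent; witness: base=5, step=0


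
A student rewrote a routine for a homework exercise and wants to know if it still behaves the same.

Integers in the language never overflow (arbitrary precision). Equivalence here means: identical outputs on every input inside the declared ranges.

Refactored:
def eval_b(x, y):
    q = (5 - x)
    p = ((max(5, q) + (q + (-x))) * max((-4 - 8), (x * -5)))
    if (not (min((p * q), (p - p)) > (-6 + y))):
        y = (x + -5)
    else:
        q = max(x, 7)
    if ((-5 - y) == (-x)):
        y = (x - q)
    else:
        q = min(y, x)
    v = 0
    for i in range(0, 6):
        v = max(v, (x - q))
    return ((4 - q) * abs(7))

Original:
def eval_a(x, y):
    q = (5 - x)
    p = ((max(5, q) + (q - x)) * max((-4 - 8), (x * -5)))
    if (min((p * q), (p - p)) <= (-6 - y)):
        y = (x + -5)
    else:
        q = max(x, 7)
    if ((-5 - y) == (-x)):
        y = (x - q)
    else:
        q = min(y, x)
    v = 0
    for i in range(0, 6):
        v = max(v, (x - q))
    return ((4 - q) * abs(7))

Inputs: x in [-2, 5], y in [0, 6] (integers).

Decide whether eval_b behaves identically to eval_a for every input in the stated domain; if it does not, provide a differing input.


At x=-2, y=6: eval_a gives 42, eval_b gives -21.
verdict: not equivalent; witness: x=-2, y=6
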